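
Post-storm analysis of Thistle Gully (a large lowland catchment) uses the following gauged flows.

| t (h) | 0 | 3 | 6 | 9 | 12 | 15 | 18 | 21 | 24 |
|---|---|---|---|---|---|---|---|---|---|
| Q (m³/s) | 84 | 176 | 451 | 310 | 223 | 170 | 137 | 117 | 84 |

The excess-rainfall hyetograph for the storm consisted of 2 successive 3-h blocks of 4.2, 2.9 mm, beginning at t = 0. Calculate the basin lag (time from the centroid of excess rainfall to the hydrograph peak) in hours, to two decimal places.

t_L ≈ 3.27 h

Centroid of excess rainfall: t_c = Σ P_i·t̄_i / ΣP_i = 2.7254 h (block centres at 1.5, 4.5 h).
Hydrograph peak occurs at t = 6 h, so basin lag t_L = 6 − 2.7254 = 3.27 h.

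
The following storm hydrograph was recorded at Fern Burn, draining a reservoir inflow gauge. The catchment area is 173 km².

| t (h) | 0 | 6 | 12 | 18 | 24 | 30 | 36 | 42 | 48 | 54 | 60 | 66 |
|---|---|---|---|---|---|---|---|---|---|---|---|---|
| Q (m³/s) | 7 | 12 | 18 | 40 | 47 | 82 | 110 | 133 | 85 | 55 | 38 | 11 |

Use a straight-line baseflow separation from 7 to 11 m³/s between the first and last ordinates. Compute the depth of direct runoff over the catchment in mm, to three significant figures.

d ≈ 66.2 mm

Direct runoff: 0.00, 4.64, 10.27, 31.91, 38.55, 73.18, 100.82, 123.45, 75.09, 44.73, 27.36, 0.00 m³/s; ΣQ_DR = 530.0 m³/s.
V = ΣQ_DR · Δt = 530.0 × 21600 s = 1.145 × 10^7 m³.
Over A = 173 km², depth = V / A = 66.2 mm.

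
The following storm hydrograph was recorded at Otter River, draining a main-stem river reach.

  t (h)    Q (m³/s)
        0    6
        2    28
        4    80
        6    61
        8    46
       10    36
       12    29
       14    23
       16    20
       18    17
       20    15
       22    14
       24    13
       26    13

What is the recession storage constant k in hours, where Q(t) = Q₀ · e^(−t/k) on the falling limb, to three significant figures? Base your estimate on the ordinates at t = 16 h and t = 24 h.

k ≈ 18.6 h

On the falling limb, Q drops from 20 to 13 m³/s between t = 16 h and t = 24 h (Δt = 8 h).
k = −Δt / ln(Q₂/Q₁) = −8 / ln(13/20) = 18.6 h.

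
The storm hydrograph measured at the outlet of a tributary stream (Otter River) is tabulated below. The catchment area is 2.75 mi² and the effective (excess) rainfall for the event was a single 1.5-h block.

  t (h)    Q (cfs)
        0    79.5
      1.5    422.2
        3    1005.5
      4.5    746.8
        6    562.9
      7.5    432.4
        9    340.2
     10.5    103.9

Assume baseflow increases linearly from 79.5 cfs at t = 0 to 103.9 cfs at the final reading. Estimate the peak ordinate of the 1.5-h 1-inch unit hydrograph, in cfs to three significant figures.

Direct runoff: 0.00, 339.21, 919.03, 656.84, 469.46, 335.47, 239.79, 0.00 cfs; ΣQ_DR = 2960 cfs, peak = 919.03 cfs.
Runoff depth d = ΣQ_DR·Δt / A = 2960 × 5400 / (2.75 mi²) = 2.502 in.
The 1-inch UH is the DRH scaled by (1 in)/d, so U_p = 919.03 × 1/2.502 = 367 cfs.

U_p ≈ 367 cfs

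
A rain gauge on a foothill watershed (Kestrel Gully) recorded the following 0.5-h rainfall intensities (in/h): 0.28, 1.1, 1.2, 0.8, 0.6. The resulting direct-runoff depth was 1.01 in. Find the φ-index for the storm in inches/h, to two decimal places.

φ ≈ 0.42 in/h

Only the 4 blocks with intensity above φ contribute runoff: 1.1, 1.2, 0.8, 0.6 in/h.
Σ(I−φ)·Δt = d  ⇒  (1.1+1.2+0.8+0.6 − 4φ)·0.5 = 1.01
φ = (3.700 − 1.01/0.5) / 4 = 0.42 in/h.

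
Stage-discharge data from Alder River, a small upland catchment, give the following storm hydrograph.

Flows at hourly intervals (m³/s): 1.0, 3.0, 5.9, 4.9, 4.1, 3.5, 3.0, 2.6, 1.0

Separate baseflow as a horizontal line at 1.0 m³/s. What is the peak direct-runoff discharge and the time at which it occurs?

Subtracting baseflow gives direct-runoff ordinates: 0.0, 2.0, 4.9, 3.9, 3.1, 2.5, 2.0, 1.6, 0.0 m³/s.
The maximum is 4.9 m³/s, occurring at the reading for t = 2 h.

Q_p = 4.9 m³/s at t = 2 h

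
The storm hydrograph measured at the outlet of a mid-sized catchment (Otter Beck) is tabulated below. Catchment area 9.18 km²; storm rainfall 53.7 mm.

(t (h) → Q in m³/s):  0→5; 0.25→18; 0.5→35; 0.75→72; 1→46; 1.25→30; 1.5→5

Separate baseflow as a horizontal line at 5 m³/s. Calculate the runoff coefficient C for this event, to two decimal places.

C ≈ 0.32

ΣQ_DR = 176.0 m³/s; V = ΣQ_DR·Δt = 1.584 × 10^5 m³.
Runoff depth d = V / A = 17.25 mm.
C = d / P = 17.25 / 53.7 = 0.32.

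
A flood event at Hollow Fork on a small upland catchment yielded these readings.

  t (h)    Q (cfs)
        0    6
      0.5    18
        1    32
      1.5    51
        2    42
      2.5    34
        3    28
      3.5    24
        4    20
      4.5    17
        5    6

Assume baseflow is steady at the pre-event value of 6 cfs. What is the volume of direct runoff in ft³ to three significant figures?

V ≈ 3.82 × 10^5 ft³

Direct-runoff ordinates (Q − Q_b): 0.0, 12.0, 26.0, 45.0, 36.0, 28.0, 22.0, 18.0, 14.0, 11.0, 0.0 cfs.
ΣQ_DR = 212.0 cfs.
With Δt = 0.5 h = 1800 s, V = ΣQ_DR · Δt = 212.0 × 1800 = 3.82 × 10^5 ft³.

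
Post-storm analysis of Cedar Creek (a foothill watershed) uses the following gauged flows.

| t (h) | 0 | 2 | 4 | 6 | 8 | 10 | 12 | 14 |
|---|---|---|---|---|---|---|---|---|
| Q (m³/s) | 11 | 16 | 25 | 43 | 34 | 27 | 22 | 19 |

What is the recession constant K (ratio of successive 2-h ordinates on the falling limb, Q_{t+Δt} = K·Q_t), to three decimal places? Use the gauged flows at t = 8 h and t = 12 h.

K ≈ 0.804

Using the recession-limb readings at t = 8 h and t = 12 h: Q falls from 34 to 22 m³/s over 2 intervals.
K = (Q₂/Q₁)^(1/2) = (22/34)^(1/2) = 0.804.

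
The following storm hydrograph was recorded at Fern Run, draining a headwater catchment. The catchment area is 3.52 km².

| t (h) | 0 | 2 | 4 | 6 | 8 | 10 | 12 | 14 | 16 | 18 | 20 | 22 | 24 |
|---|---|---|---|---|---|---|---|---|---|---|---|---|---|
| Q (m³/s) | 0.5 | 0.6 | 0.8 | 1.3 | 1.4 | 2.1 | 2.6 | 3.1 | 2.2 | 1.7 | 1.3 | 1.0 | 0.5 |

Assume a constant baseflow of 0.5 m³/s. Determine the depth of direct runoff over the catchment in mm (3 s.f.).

Direct runoff: 0.0, 0.1, 0.3, 0.8, 0.9, 1.6, 2.1, 2.6, 1.7, 1.2, 0.8, 0.5, 0.0 m³/s; ΣQ_DR = 12.60 m³/s.
V = ΣQ_DR · Δt = 12.60 × 7200 s = 90720 m³.
Over A = 3.52 km², depth = V / A = 25.8 mm.

d ≈ 25.8 mm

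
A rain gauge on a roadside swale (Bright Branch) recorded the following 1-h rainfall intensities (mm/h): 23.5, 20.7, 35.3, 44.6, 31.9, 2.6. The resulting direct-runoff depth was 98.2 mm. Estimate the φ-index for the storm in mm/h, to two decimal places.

Only the 5 blocks with intensity above φ contribute runoff: 23.5, 20.7, 35.3, 44.6, 31.9 mm/h.
Σ(I−φ)·Δt = d  ⇒  (23.5+20.7+35.3+44.6+31.9 − 5φ)·1 = 98.2
φ = (156.0 − 98.2/1) / 5 = 11.56 mm/h.

φ ≈ 11.56 mm/h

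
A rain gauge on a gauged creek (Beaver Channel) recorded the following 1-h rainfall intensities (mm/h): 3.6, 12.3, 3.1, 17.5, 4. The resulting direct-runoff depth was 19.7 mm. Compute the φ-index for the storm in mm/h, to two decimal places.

φ ≈ 5.05 mm/h

Only the 2 blocks with intensity above φ contribute runoff: 12.3, 17.5 mm/h.
Σ(I−φ)·Δt = d  ⇒  (12.3+17.5 − 2φ)·1 = 19.7
φ = (29.80 − 19.7/1) / 2 = 5.05 mm/h.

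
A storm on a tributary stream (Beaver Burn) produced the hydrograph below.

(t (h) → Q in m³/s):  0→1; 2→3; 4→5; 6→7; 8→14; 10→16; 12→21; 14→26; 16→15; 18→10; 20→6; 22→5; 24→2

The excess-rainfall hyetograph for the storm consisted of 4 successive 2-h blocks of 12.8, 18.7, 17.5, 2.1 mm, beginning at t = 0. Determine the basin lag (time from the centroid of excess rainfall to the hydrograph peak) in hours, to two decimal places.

Centroid of excess rainfall: t_c = Σ P_i·t̄_i / ΣP_i = 3.3483 h (block centres at 1, 3, 5, 7 h).
Hydrograph peak occurs at t = 14 h, so basin lag t_L = 14 − 3.3483 = 10.65 h.

t_L ≈ 10.65 h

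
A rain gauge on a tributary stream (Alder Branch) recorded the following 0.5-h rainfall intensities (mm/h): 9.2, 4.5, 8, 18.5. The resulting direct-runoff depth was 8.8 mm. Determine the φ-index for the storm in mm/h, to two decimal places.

Only the 3 blocks with intensity above φ contribute runoff: 9.2, 8, 18.5 mm/h.
Σ(I−φ)·Δt = d  ⇒  (9.2+8+18.5 − 3φ)·0.5 = 8.8
φ = (35.70 − 8.8/0.5) / 3 = 6.03 mm/h.

φ ≈ 6.03 mm/h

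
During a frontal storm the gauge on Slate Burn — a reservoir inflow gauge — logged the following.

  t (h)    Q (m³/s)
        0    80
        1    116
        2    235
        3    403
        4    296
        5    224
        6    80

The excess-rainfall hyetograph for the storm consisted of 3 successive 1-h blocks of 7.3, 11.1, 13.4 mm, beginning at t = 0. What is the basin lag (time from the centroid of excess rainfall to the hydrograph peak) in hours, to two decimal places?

t_L ≈ 1.31 h

Centroid of excess rainfall: t_c = Σ P_i·t̄_i / ΣP_i = 1.6918 h (block centres at 0.5, 1.5, 2.5 h).
Hydrograph peak occurs at t = 3 h, so basin lag t_L = 3 − 1.6918 = 1.31 h.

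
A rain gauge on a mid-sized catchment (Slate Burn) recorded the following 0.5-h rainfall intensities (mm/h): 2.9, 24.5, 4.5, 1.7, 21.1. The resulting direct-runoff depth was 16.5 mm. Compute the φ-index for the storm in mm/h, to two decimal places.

φ ≈ 6.30 mm/h

Only the 2 blocks with intensity above φ contribute runoff: 24.5, 21.1 mm/h.
Σ(I−φ)·Δt = d  ⇒  (24.5+21.1 − 2φ)·0.5 = 16.5
φ = (45.60 − 16.5/0.5) / 2 = 6.30 mm/h.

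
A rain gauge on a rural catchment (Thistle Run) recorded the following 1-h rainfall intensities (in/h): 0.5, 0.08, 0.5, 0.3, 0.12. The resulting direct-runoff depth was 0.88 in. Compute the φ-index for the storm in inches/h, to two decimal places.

Only the 3 blocks with intensity above φ contribute runoff: 0.5, 0.5, 0.3 in/h.
Σ(I−φ)·Δt = d  ⇒  (0.5+0.5+0.3 − 3φ)·1 = 0.88
φ = (1.300 − 0.88/1) / 3 = 0.14 in/h.

φ ≈ 0.14 in/h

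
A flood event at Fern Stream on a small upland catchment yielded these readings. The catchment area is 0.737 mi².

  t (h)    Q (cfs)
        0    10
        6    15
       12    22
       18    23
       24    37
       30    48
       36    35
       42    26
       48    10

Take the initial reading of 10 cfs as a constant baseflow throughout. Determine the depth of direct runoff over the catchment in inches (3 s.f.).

Direct runoff: 0.0, 5.0, 12.0, 13.0, 27.0, 38.0, 25.0, 16.0, 0.0 cfs; ΣQ_DR = 136.0 cfs.
V = ΣQ_DR · Δt = 136.0 × 21600 s = 2.938 × 10^6 ft³.
Over A = 0.737 mi², depth = V / A = 1.72 in.

d ≈ 1.72 in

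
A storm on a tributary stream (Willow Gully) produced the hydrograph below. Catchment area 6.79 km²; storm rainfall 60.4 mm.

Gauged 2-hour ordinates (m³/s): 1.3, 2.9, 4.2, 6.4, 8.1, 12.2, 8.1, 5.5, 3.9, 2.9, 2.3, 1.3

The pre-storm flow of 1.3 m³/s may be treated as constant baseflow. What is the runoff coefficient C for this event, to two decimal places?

C ≈ 0.76

ΣQ_DR = 43.50 m³/s; V = ΣQ_DR·Δt = 3.132 × 10^5 m³.
Runoff depth d = V / A = 46.13 mm.
C = d / P = 46.13 / 60.4 = 0.76.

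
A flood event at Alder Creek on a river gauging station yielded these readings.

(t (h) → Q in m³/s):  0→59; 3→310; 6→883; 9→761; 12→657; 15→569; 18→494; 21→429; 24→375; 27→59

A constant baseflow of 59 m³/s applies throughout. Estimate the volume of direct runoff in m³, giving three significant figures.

Direct-runoff ordinates (Q − Q_b): 0.0, 251.0, 824.0, 702.0, 598.0, 510.0, 435.0, 370.0, 316.0, 0.0 m³/s.
ΣQ_DR = 4006 m³/s.
With Δt = 3 h = 10800 s, V = ΣQ_DR · Δt = 4006 × 10800 = 4.33 × 10^7 m³.

V ≈ 4.33 × 10^7 m³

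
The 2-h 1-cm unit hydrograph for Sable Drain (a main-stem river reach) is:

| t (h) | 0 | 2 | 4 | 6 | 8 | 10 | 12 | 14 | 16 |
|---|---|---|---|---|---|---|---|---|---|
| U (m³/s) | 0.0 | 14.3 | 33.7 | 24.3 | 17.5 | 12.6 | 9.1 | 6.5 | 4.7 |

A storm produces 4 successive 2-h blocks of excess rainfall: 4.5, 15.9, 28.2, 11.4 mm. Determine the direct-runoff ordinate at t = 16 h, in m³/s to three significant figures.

Q ≈ 52.5 m³/s

By discrete convolution, Q_j = Σ (P_i / 10 mm) · U_{j−i}.
At t = 16 h (j=8): Q = (4.5/10)·4.7 + (15.9/10)·6.5 + (28.2/10)·9.1 + (11.4/10)·12.6 = 52.5 m³/s.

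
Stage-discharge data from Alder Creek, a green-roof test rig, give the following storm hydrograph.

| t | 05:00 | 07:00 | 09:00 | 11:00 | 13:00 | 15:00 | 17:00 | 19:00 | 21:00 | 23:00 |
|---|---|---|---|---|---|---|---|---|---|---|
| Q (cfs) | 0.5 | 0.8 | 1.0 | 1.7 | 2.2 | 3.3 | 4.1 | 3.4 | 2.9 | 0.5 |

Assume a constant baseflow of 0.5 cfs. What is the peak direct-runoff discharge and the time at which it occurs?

Q_p = 3.6 cfs at t = 17:00

Subtracting baseflow gives direct-runoff ordinates: 0.0, 0.3, 0.5, 1.2, 1.7, 2.8, 3.6, 2.9, 2.4, 0.0 cfs.
The maximum is 3.6 cfs, occurring at the reading for t = 17:00.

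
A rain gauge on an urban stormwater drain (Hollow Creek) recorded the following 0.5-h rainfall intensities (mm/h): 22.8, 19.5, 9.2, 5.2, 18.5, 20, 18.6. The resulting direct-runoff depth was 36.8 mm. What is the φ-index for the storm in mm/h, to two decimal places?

Only the 6 blocks with intensity above φ contribute runoff: 22.8, 19.5, 9.2, 18.5, 20, 18.6 mm/h.
Σ(I−φ)·Δt = d  ⇒  (22.8+19.5+9.2+18.5+20+18.6 − 6φ)·0.5 = 36.8
φ = (108.6 − 36.8/0.5) / 6 = 5.83 mm/h.

φ ≈ 5.83 mm/h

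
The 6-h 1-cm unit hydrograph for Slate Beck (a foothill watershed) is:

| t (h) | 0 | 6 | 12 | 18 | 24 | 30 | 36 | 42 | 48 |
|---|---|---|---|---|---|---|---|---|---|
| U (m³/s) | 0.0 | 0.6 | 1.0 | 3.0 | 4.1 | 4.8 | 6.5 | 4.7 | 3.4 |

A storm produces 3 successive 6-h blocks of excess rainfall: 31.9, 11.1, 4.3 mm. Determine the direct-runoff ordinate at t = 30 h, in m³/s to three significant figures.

Q ≈ 21.2 m³/s

By discrete convolution, Q_j = Σ (P_i / 10 mm) · U_{j−i}.
At t = 30 h (j=5): Q = (31.9/10)·4.8 + (11.1/10)·4.1 + (4.3/10)·3.0 = 21.2 m³/s.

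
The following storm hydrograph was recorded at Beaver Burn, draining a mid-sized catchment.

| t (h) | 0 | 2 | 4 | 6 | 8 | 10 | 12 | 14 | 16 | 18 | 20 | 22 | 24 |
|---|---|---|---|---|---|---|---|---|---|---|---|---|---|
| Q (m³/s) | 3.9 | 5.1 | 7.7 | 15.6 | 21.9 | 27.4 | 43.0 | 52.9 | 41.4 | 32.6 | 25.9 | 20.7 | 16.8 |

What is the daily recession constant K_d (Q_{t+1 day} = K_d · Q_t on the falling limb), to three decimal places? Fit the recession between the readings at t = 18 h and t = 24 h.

Between t = 18 h and t = 24 h the flow falls from 32.6 to 16.8 m³/s over 3×2 h = 6 h.
Per-interval ratio K = (16.8/32.6)^(1/3) = 0.8017; K_d = K^(24/2) = 0.071.

K_d ≈ 0.071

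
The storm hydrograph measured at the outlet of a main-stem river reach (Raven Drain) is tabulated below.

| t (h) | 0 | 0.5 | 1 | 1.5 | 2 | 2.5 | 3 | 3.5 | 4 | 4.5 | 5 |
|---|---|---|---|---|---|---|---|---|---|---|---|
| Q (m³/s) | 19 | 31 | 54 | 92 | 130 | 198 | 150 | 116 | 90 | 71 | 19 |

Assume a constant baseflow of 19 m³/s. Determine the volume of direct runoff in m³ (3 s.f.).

Direct-runoff ordinates (Q − Q_b): 0.0, 12.0, 35.0, 73.0, 111.0, 179.0, 131.0, 97.0, 71.0, 52.0, 0.0 m³/s.
ΣQ_DR = 761.0 m³/s.
With Δt = 0.5 h = 1800 s, V = ΣQ_DR · Δt = 761.0 × 1800 = 1.37 × 10^6 m³.

V ≈ 1.37 × 10^6 m³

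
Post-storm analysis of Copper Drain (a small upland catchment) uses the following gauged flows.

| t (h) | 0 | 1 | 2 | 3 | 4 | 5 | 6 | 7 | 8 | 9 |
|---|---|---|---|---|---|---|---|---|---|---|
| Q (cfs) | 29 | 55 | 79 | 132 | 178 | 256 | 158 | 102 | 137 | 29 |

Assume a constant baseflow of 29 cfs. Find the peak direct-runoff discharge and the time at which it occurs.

Q_p = 227.0 cfs at t = 5 h

Subtracting baseflow gives direct-runoff ordinates: 0.0, 26.0, 50.0, 103.0, 149.0, 227.0, 129.0, 73.0, 108.0, 0.0 cfs.
The maximum is 227.0 cfs, occurring at the reading for t = 5 h.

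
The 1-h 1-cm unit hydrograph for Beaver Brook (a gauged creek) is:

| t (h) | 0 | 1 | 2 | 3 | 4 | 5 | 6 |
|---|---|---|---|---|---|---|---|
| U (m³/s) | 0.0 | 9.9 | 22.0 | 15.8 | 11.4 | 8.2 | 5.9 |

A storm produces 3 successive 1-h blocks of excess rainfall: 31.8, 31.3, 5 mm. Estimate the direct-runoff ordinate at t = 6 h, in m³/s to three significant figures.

Q ≈ 50.1 m³/s

By discrete convolution, Q_j = Σ (P_i / 10 mm) · U_{j−i}.
At t = 6 h (j=6): Q = (31.8/10)·5.9 + (31.3/10)·8.2 + (5/10)·11.4 = 50.1 m³/s.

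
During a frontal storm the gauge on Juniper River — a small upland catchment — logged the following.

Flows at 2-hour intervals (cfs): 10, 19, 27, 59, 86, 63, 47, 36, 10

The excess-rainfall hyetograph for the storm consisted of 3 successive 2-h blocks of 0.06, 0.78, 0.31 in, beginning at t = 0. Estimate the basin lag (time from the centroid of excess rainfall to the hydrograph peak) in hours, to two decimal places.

t_L ≈ 4.57 h

Centroid of excess rainfall: t_c = Σ P_i·t̄_i / ΣP_i = 3.4348 h (block centres at 1, 3, 5 h).
Hydrograph peak occurs at t = 8 h, so basin lag t_L = 8 − 3.4348 = 4.57 h.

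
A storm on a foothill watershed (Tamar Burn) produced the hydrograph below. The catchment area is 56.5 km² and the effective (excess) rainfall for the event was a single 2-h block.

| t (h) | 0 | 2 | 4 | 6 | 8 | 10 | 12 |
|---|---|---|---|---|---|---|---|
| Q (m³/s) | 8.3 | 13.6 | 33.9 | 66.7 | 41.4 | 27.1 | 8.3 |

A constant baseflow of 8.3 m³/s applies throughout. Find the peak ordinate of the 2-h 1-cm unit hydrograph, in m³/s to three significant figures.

Direct runoff: 0.0, 5.3, 25.6, 58.4, 33.1, 18.8, 0.0 m³/s; ΣQ_DR = 141.2 m³/s, peak = 58.4 m³/s.
Runoff depth d = ΣQ_DR·Δt / A = 141.2 × 7200 / (56.5 km²) = 17.99 mm.
The 1-cm UH is the DRH scaled by (10 mm)/d, so U_p = 58.4 × 10/17.99 = 32.5 m³/s.

U_p ≈ 32.5 m³/s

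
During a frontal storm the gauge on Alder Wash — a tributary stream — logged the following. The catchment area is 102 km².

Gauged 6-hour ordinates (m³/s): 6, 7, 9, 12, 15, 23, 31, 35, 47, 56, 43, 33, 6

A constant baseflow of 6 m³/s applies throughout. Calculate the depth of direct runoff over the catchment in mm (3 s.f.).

Direct runoff: 0.0, 1.0, 3.0, 6.0, 9.0, 17.0, 25.0, 29.0, 41.0, 50.0, 37.0, 27.0, 0.0 m³/s; ΣQ_DR = 245.0 m³/s.
V = ΣQ_DR · Δt = 245.0 × 21600 s = 5.292 × 10^6 m³.
Over A = 102 km², depth = V / A = 51.9 mm.

d ≈ 51.9 mm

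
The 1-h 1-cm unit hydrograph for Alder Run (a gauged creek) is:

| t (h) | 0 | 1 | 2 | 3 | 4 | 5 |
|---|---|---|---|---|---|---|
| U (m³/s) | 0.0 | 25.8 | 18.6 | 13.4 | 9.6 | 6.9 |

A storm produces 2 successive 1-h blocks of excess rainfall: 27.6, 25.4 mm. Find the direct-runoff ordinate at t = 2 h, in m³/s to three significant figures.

Q ≈ 117 m³/s

By discrete convolution, Q_j = Σ (P_i / 10 mm) · U_{j−i}.
At t = 2 h (j=2): Q = (27.6/10)·18.6 + (25.4/10)·25.8 = 117 m³/s.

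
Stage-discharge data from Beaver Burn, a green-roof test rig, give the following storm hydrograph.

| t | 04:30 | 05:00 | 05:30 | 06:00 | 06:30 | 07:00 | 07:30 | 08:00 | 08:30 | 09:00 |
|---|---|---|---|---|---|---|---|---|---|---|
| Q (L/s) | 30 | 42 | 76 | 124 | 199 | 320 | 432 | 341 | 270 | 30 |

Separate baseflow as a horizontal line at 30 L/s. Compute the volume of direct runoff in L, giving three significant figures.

Direct-runoff ordinates (Q − Q_b): 0.0, 12.0, 46.0, 94.0, 169.0, 290.0, 402.0, 311.0, 240.0, 0.0 L/s.
ΣQ_DR = 1564 L/s.
With Δt = 0.5 h = 1800 s, V = ΣQ_DR · Δt = 1564 × 1800 = 2.82 × 10^6 L.

V ≈ 2.82 × 10^6 L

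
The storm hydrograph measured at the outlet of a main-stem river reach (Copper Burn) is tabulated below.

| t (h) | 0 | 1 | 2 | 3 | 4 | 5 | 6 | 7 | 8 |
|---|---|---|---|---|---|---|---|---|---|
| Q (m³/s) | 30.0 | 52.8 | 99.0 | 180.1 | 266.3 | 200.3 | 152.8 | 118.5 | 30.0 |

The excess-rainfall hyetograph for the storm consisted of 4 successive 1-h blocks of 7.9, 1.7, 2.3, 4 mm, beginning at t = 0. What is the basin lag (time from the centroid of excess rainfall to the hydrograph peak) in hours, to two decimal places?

t_L ≈ 2.35 h

Centroid of excess rainfall: t_c = Σ P_i·t̄_i / ΣP_i = 1.6509 h (block centres at 0.5, 1.5, 2.5, 3.5 h).
Hydrograph peak occurs at t = 4 h, so basin lag t_L = 4 − 1.6509 = 2.35 h.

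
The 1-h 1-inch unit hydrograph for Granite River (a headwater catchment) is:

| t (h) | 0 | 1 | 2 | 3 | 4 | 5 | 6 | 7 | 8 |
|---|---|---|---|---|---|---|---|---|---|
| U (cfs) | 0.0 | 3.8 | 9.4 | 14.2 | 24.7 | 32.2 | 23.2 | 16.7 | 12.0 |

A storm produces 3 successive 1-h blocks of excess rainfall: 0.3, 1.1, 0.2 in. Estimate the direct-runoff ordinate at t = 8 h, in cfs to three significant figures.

Q ≈ 26.6 cfs

By discrete convolution, Q_j = Σ (P_i / 1 in) · U_{j−i}.
At t = 8 h (j=8): Q = (0.3/1)·12.0 + (1.1/1)·16.7 + (0.2/1)·23.2 = 26.6 cfs.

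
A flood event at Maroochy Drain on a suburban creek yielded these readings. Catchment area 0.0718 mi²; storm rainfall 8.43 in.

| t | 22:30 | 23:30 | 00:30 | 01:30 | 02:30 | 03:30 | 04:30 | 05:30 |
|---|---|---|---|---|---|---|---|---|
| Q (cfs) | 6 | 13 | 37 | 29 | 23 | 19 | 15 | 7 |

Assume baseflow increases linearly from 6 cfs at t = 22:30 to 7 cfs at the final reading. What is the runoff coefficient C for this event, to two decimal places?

ΣQ_DR = 97.00 cfs; V = ΣQ_DR·Δt = 3.492 × 10^5 ft³.
Runoff depth d = V / A = 2.093 in.
C = d / P = 2.093 / 8.43 = 0.25.

C ≈ 0.25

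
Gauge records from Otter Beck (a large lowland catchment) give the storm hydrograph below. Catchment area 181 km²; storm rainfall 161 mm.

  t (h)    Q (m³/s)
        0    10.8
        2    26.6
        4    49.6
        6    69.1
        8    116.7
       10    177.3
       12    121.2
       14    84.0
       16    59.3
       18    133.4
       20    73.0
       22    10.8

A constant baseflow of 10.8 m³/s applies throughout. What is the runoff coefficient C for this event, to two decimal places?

ΣQ_DR = 802.2 m³/s; V = ΣQ_DR·Δt = 5.776 × 10^6 m³.
Runoff depth d = V / A = 31.91 mm.
C = d / P = 31.91 / 161 = 0.20.

C ≈ 0.20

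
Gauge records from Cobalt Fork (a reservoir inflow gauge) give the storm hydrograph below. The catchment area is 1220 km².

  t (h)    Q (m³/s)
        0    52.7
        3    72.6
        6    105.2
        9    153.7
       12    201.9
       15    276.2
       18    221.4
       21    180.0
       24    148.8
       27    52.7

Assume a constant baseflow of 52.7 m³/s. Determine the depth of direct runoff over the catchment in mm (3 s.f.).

d ≈ 8.31 mm

Direct runoff: 0.0, 19.9, 52.5, 101.0, 149.2, 223.5, 168.7, 127.3, 96.1, 0.0 m³/s; ΣQ_DR = 938.2 m³/s.
V = ΣQ_DR · Δt = 938.2 × 10800 s = 1.013 × 10^7 m³.
Over A = 1220 km², depth = V / A = 8.31 mm.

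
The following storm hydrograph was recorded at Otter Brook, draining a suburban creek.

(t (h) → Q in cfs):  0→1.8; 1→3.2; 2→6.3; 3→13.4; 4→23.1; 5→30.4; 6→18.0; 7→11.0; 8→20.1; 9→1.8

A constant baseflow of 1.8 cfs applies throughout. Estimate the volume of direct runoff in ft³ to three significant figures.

Direct-runoff ordinates (Q − Q_b): 0.0, 1.4, 4.5, 11.6, 21.3, 28.6, 16.2, 9.2, 18.3, 0.0 cfs.
ΣQ_DR = 111.1 cfs.
With Δt = 1 h = 3600 s, V = ΣQ_DR · Δt = 111.1 × 3600 = 4.00 × 10^5 ft³.

V ≈ 4.00 × 10^5 ft³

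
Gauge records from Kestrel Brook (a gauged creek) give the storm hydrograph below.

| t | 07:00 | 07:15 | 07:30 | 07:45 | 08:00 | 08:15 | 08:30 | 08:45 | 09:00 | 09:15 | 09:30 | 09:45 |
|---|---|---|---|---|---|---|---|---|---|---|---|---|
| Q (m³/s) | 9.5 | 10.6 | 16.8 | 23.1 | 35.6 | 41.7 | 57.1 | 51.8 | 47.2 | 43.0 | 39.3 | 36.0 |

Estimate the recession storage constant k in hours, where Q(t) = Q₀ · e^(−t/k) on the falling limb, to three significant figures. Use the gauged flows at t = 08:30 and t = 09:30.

k ≈ 2.68 h

On the falling limb, Q drops from 57.1 to 39.3 m³/s between t = 08:30 and t = 09:30 (Δt = 1 h).
k = −Δt / ln(Q₂/Q₁) = −1 / ln(39.3/57.1) = 2.68 h.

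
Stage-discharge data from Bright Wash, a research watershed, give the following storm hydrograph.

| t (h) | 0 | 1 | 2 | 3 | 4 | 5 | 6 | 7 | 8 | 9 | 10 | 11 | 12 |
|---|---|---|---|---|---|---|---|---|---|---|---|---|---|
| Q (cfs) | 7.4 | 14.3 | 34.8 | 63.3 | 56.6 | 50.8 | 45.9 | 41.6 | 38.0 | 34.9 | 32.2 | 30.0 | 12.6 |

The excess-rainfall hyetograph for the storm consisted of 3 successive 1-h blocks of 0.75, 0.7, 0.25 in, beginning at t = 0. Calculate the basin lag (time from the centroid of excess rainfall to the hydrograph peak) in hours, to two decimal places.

t_L ≈ 1.79 h

Centroid of excess rainfall: t_c = Σ P_i·t̄_i / ΣP_i = 1.2059 h (block centres at 0.5, 1.5, 2.5 h).
Hydrograph peak occurs at t = 3 h, so basin lag t_L = 3 − 1.2059 = 1.79 h.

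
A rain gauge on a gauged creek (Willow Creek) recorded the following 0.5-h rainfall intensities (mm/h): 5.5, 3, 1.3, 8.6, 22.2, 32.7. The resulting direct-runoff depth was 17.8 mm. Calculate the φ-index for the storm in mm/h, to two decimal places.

φ ≈ 9.65 mm/h

Only the 2 blocks with intensity above φ contribute runoff: 22.2, 32.7 mm/h.
Σ(I−φ)·Δt = d  ⇒  (22.2+32.7 − 2φ)·0.5 = 17.8
φ = (54.90 − 17.8/0.5) / 2 = 9.65 mm/h.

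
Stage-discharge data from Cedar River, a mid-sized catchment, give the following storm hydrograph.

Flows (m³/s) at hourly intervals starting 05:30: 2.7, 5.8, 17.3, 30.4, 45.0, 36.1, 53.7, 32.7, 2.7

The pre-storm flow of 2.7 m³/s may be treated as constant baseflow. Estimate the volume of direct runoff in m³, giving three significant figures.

V ≈ 7.28 × 10^5 m³

Direct-runoff ordinates (Q − Q_b): 0.0, 3.1, 14.6, 27.7, 42.3, 33.4, 51.0, 30.0, 0.0 m³/s.
ΣQ_DR = 202.1 m³/s.
With Δt = 1 h = 3600 s, V = ΣQ_DR · Δt = 202.1 × 3600 = 7.28 × 10^5 m³.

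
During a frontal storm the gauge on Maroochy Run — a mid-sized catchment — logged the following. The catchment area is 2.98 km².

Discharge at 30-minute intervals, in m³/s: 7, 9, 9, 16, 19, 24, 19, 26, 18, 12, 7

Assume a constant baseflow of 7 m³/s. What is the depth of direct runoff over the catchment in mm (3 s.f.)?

Direct runoff: 0.0, 2.0, 2.0, 9.0, 12.0, 17.0, 12.0, 19.0, 11.0, 5.0, 0.0 m³/s; ΣQ_DR = 89.00 m³/s.
V = ΣQ_DR · Δt = 89.00 × 1800 s = 1.602 × 10^5 m³.
Over A = 2.98 km², depth = V / A = 53.8 mm.

d ≈ 53.8 mm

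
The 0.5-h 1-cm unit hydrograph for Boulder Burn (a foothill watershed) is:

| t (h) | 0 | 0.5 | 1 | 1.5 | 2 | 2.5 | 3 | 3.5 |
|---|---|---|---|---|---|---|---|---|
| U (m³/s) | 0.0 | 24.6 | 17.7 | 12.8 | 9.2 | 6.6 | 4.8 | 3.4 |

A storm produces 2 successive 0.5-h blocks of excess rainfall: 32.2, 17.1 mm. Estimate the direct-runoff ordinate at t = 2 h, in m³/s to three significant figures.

Q ≈ 51.5 m³/s

By discrete convolution, Q_j = Σ (P_i / 10 mm) · U_{j−i}.
At t = 2 h (j=4): Q = (32.2/10)·9.2 + (17.1/10)·12.8 = 51.5 m³/s.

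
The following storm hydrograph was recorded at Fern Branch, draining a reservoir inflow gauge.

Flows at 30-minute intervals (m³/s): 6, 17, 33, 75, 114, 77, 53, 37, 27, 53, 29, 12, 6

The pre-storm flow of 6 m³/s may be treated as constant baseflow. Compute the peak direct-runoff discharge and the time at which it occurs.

Subtracting baseflow gives direct-runoff ordinates: 0.0, 11.0, 27.0, 69.0, 108.0, 71.0, 47.0, 31.0, 21.0, 47.0, 23.0, 6.0, 0.0 m³/s.
The maximum is 108.0 m³/s, occurring at the reading for t = 2 h.

Q_p = 108.0 m³/s at t = 2 h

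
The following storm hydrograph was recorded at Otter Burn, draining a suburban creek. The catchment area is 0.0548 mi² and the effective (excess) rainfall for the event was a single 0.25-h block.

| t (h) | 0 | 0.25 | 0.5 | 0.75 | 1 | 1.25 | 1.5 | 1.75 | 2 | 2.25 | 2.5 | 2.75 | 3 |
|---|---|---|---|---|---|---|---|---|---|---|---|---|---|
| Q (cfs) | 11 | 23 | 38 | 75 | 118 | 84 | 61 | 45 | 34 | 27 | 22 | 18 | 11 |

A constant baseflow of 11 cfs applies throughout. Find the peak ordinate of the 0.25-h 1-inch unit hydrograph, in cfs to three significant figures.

U_p ≈ 35.7 cfs

Direct runoff: 0.0, 12.0, 27.0, 64.0, 107.0, 73.0, 50.0, 34.0, 23.0, 16.0, 11.0, 7.0, 0.0 cfs; ΣQ_DR = 424.0 cfs, peak = 107.0 cfs.
Runoff depth d = ΣQ_DR·Δt / A = 424.0 × 900 / (0.0548 mi²) = 2.997 in.
The 1-inch UH is the DRH scaled by (1 in)/d, so U_p = 107.0 × 1/2.997 = 35.7 cfs.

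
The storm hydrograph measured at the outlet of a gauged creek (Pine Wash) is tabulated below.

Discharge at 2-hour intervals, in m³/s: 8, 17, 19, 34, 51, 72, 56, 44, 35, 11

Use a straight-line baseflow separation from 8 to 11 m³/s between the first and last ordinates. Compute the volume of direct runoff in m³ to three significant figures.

V ≈ 1.81 × 10^6 m³

Direct-runoff ordinates (Q − Q_b): 0.00, 8.67, 10.33, 25.00, 41.67, 62.33, 46.00, 33.67, 24.33, 0.00 m³/s.
ΣQ_DR = 252.0 m³/s.
With Δt = 2 h = 7200 s, V = ΣQ_DR · Δt = 252.0 × 7200 = 1.81 × 10^6 m³.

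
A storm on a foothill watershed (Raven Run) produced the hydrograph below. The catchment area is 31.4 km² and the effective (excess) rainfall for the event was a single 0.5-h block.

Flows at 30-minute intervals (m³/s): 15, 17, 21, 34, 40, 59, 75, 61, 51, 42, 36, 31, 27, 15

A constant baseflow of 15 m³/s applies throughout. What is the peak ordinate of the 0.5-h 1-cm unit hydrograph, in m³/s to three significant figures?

Direct runoff: 0.0, 2.0, 6.0, 19.0, 25.0, 44.0, 60.0, 46.0, 36.0, 27.0, 21.0, 16.0, 12.0, 0.0 m³/s; ΣQ_DR = 314.0 m³/s, peak = 60.0 m³/s.
Runoff depth d = ΣQ_DR·Δt / A = 314.0 × 1800 / (31.4 km²) = 18.00 mm.
The 1-cm UH is the DRH scaled by (10 mm)/d, so U_p = 60.0 × 10/18.00 = 33.3 m³/s.

U_p ≈ 33.3 m³/s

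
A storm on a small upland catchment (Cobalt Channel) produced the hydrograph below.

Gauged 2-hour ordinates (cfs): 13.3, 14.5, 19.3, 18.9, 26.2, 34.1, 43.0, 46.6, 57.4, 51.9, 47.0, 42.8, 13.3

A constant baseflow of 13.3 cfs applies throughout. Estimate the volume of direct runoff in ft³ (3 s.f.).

Direct-runoff ordinates (Q − Q_b): 0.0, 1.2, 6.0, 5.6, 12.9, 20.8, 29.7, 33.3, 44.1, 38.6, 33.7, 29.5, 0.0 cfs.
ΣQ_DR = 255.4 cfs.
With Δt = 2 h = 7200 s, V = ΣQ_DR · Δt = 255.4 × 7200 = 1.84 × 10^6 ft³.

V ≈ 1.84 × 10^6 ft³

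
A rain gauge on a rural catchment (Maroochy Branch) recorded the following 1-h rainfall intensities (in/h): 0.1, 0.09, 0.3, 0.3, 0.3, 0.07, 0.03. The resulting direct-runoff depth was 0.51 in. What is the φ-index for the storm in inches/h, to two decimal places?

φ ≈ 0.13 in/h

Only the 3 blocks with intensity above φ contribute runoff: 0.3, 0.3, 0.3 in/h.
Σ(I−φ)·Δt = d  ⇒  (0.3+0.3+0.3 − 3φ)·1 = 0.51
φ = (0.9000 − 0.51/1) / 3 = 0.13 in/h.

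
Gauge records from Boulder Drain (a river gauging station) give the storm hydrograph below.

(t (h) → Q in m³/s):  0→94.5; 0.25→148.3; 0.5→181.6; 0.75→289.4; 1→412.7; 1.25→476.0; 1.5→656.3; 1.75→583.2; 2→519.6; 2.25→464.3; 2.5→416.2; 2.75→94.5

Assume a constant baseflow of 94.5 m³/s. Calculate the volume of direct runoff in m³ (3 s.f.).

Direct-runoff ordinates (Q − Q_b): 0.0, 53.8, 87.1, 194.9, 318.2, 381.5, 561.8, 488.7, 425.1, 369.8, 321.7, 0.0 m³/s.
ΣQ_DR = 3203 m³/s.
With Δt = 0.25 h = 900 s, V = ΣQ_DR · Δt = 3203 × 900 = 2.88 × 10^6 m³.

V ≈ 2.88 × 10^6 m³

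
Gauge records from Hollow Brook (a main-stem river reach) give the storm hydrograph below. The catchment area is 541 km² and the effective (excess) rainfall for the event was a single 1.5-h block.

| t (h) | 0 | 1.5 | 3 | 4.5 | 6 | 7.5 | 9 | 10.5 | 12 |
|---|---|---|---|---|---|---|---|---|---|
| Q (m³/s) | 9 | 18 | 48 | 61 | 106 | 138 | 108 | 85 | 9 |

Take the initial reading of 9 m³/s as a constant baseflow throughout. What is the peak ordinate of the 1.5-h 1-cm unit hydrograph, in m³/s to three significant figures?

U_p ≈ 258 m³/s

Direct runoff: 0.0, 9.0, 39.0, 52.0, 97.0, 129.0, 99.0, 76.0, 0.0 m³/s; ΣQ_DR = 501.0 m³/s, peak = 129.0 m³/s.
Runoff depth d = ΣQ_DR·Δt / A = 501.0 × 5400 / (541 km²) = 5.001 mm.
The 1-cm UH is the DRH scaled by (10 mm)/d, so U_p = 129.0 × 10/5.001 = 258 m³/s.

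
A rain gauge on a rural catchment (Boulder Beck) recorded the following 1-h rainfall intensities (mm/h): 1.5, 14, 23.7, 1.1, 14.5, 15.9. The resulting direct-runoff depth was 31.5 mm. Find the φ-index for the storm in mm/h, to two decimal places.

φ ≈ 9.15 mm/h

Only the 4 blocks with intensity above φ contribute runoff: 14, 23.7, 14.5, 15.9 mm/h.
Σ(I−φ)·Δt = d  ⇒  (14+23.7+14.5+15.9 − 4φ)·1 = 31.5
φ = (68.10 − 31.5/1) / 4 = 9.15 mm/h.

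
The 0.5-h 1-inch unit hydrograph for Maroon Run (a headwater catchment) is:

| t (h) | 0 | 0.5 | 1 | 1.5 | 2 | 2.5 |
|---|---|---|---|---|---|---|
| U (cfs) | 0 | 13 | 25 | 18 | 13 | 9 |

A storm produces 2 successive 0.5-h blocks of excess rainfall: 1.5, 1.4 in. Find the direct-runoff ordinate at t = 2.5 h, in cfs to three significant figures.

Q ≈ 31.7 cfs

By discrete convolution, Q_j = Σ (P_i / 1 in) · U_{j−i}.
At t = 2.5 h (j=5): Q = (1.5/1)·9 + (1.4/1)·13 = 31.7 cfs.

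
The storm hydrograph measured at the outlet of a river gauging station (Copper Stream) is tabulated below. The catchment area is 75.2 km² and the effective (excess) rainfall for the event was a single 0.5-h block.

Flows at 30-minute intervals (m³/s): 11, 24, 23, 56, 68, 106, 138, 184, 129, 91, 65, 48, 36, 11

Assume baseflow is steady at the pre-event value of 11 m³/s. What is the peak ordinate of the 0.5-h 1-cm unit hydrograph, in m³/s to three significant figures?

Direct runoff: 0.0, 13.0, 12.0, 45.0, 57.0, 95.0, 127.0, 173.0, 118.0, 80.0, 54.0, 37.0, 25.0, 0.0 m³/s; ΣQ_DR = 836.0 m³/s, peak = 173.0 m³/s.
Runoff depth d = ΣQ_DR·Δt / A = 836.0 × 1800 / (75.2 km²) = 20.01 mm.
The 1-cm UH is the DRH scaled by (10 mm)/d, so U_p = 173.0 × 10/20.01 = 86.5 m³/s.

U_p ≈ 86.5 m³/s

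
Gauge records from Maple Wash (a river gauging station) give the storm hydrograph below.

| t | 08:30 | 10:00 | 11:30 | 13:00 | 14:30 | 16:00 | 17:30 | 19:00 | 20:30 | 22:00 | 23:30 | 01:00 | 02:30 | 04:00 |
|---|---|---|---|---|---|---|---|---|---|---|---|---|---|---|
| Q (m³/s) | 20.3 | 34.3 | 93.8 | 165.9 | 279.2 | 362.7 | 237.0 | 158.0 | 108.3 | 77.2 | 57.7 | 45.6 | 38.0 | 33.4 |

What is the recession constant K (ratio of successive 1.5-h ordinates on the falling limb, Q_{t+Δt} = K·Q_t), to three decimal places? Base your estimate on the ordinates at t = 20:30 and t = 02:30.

Using the recession-limb readings at t = 20:30 and t = 02:30: Q falls from 108.3 to 38.0 m³/s over 4 intervals.
K = (Q₂/Q₁)^(1/4) = (38.0/108.3)^(1/4) = 0.770.

K ≈ 0.770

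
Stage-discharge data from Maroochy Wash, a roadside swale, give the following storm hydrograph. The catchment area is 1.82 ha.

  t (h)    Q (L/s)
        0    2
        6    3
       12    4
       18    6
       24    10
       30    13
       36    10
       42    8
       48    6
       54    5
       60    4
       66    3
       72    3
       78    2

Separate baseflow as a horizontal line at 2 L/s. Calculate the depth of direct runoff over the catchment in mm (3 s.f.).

d ≈ 60.5 mm

Direct runoff: 0.0, 1.0, 2.0, 4.0, 8.0, 11.0, 8.0, 6.0, 4.0, 3.0, 2.0, 1.0, 1.0, 0.0 L/s; ΣQ_DR = 51.00 L/s.
V = ΣQ_DR · Δt = 51.00 × 21600 s = 1.102 × 10^6 L.
Over A = 1.82 ha, depth = V / A = 60.5 mm.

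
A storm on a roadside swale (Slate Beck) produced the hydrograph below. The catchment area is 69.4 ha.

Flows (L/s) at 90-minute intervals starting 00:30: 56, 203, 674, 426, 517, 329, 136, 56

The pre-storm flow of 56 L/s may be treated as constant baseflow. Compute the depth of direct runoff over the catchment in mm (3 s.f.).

d ≈ 15.2 mm

Direct runoff: 0.0, 147.0, 618.0, 370.0, 461.0, 273.0, 80.0, 0.0 L/s; ΣQ_DR = 1949 L/s.
V = ΣQ_DR · Δt = 1949 × 5400 s = 1.052 × 10^7 L.
Over A = 69.4 ha, depth = V / A = 15.2 mm.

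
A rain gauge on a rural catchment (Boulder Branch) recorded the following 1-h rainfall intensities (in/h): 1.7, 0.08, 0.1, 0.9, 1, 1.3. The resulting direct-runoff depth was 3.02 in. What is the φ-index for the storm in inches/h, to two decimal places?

φ ≈ 0.47 in/h

Only the 4 blocks with intensity above φ contribute runoff: 1.7, 0.9, 1, 1.3 in/h.
Σ(I−φ)·Δt = d  ⇒  (1.7+0.9+1+1.3 − 4φ)·1 = 3.02
φ = (4.900 − 3.02/1) / 4 = 0.47 in/h.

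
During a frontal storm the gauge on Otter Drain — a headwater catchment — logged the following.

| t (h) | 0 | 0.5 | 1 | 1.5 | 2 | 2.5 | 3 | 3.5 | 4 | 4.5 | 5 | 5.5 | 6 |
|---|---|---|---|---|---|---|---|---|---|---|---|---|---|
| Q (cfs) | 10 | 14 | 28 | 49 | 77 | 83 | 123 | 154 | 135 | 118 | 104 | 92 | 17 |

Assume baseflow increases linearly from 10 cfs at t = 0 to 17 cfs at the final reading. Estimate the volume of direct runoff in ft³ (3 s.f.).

V ≈ 1.49 × 10^6 ft³

Direct-runoff ordinates (Q − Q_b): 0.00, 3.42, 16.83, 37.25, 64.67, 70.08, 109.50, 139.92, 120.33, 102.75, 88.17, 75.58, 0.00 cfs.
ΣQ_DR = 828.5 cfs.
With Δt = 0.5 h = 1800 s, V = ΣQ_DR · Δt = 828.5 × 1800 = 1.49 × 10^6 ft³.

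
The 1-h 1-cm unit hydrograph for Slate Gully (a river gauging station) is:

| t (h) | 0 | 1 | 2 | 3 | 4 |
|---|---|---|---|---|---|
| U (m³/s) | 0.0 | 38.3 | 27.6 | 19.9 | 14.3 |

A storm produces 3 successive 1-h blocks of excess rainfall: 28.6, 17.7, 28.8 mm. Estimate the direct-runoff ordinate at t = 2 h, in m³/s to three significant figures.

By discrete convolution, Q_j = Σ (P_i / 10 mm) · U_{j−i}.
At t = 2 h (j=2): Q = (28.6/10)·27.6 + (17.7/10)·38.3 + (28.8/10)·0.0 = 147 m³/s.

Q ≈ 147 m³/s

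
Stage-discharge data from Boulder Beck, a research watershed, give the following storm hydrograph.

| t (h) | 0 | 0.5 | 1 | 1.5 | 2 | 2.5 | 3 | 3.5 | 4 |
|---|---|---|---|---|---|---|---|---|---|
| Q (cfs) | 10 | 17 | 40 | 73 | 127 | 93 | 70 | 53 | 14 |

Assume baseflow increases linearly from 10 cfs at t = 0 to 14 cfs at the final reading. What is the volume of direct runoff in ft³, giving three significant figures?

V ≈ 7.00 × 10^5 ft³

Direct-runoff ordinates (Q − Q_b): 0.00, 6.50, 29.00, 61.50, 115.00, 80.50, 57.00, 39.50, 0.00 cfs.
ΣQ_DR = 389.0 cfs.
With Δt = 0.5 h = 1800 s, V = ΣQ_DR · Δt = 389.0 × 1800 = 7.00 × 10^5 ft³.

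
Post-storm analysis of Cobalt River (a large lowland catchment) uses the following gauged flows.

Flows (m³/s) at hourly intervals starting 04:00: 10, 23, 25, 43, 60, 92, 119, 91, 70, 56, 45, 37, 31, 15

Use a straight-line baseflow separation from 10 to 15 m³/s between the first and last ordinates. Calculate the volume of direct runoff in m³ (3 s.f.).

V ≈ 1.95 × 10^6 m³

Direct-runoff ordinates (Q − Q_b): 0.00, 12.62, 14.23, 31.85, 48.46, 80.08, 106.69, 78.31, 56.92, 42.54, 31.15, 22.77, 16.38, 0.00 m³/s.
ΣQ_DR = 542.0 m³/s.
With Δt = 1 h = 3600 s, V = ΣQ_DR · Δt = 542.0 × 3600 = 1.95 × 10^6 m³.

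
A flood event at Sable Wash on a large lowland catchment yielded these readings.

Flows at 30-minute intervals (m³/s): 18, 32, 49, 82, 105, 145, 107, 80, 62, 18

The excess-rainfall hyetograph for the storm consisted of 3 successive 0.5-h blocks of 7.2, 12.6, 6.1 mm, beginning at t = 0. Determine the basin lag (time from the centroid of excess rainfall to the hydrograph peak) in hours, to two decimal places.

Centroid of excess rainfall: t_c = Σ P_i·t̄_i / ΣP_i = 0.7288 h (block centres at 0.25, 0.75, 1.25 h).
Hydrograph peak occurs at t = 2.5 h, so basin lag t_L = 2.5 − 0.7288 = 1.77 h.

t_L ≈ 1.77 h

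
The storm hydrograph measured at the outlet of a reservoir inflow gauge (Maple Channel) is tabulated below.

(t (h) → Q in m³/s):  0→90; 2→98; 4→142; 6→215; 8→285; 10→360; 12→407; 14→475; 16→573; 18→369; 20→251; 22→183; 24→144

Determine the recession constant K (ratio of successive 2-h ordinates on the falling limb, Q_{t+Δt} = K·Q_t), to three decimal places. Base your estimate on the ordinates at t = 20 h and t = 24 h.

Using the recession-limb readings at t = 20 h and t = 24 h: Q falls from 251 to 144 m³/s over 2 intervals.
K = (Q₂/Q₁)^(1/2) = (144/251)^(1/2) = 0.757.

K ≈ 0.757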